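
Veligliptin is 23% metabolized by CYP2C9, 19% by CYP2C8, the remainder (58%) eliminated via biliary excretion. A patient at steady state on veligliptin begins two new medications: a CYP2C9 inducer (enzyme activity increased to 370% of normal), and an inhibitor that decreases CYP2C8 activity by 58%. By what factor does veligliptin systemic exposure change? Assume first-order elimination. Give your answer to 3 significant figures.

0.662

The CYP2C9 pathway (23% of clearance) increases to 3.7× activity: 0.23 × 3.7 = 0.851.
The CYP2C8 pathway (19% of clearance) is reduced to 0.42× activity: 0.19 × 0.42 = 0.0798.
Non-CYP routes (58%) are unchanged.
Relative clearance = 0.851 + 0.0798 + 0.58 = 1.5108.
Because systemic exposure varies inversely with clearance, the combined effect is 1 / 1.5108 = 0.662.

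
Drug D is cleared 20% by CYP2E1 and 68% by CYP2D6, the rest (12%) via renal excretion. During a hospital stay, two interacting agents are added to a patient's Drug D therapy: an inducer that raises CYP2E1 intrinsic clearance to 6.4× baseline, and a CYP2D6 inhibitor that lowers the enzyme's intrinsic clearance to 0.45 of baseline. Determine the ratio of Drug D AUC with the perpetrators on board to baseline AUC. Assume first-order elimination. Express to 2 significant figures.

0.59

The CYP2E1 pathway (20% of clearance) increases to 6.4× activity: 0.2 × 6.4 = 1.28.
The CYP2D6 pathway (68% of clearance) falls to 0.45× activity: 0.68 × 0.45 = 0.306.
Non-CYP routes (12%) are unchanged.
Relative clearance = 1.28 + 0.306 + 0.12 = 1.706.
Net AUC ratio = 1 / 1.706 = 0.59.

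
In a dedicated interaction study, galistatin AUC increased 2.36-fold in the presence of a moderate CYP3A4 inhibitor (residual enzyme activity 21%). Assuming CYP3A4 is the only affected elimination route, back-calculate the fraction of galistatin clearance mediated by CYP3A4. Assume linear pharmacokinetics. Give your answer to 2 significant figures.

0.73

Write x for the fraction cleared via CYP3A4. The observed AUC change means clearance fell to 1/2.36 = 0.4237 of baseline.
Setting x·0.21 + (1 − x) = 0.4237 and solving: x = (0.4237 − 1)/(0.21 − 1) = 0.73.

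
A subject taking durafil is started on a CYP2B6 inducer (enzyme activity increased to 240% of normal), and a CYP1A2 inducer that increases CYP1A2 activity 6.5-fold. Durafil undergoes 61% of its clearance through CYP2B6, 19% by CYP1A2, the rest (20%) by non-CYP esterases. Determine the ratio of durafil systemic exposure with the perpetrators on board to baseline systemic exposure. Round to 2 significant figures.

The CYP2B6 pathway (61% of clearance) rises to 2.4× activity: 0.61 × 2.4 = 1.464.
The CYP1A2 pathway (19% of clearance) increases to 6.5× activity: 0.19 × 6.5 = 1.235.
Non-CYP routes (20%) are unchanged.
Relative clearance = 1.464 + 1.235 + 0.2 = 2.899.
Net systemic exposure ratio = 1 / 2.899 = 0.34.

0.34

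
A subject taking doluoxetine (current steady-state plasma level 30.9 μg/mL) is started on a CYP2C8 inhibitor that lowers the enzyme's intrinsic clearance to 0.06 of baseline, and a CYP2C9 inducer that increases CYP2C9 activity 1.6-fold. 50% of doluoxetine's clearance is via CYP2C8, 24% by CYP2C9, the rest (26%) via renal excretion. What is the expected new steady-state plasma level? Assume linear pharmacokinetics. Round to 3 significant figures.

CYP2C8: 0.5 × 0.06 = 0.03
CYP2C9: 0.24 × 1.6 = 0.384
Other: 0.26 (unchanged)
CL_new/CL_old = 0.03 + 0.384 + 0.26 = 0.674.
New steady-state plasma level = 30.9 / 0.674 = 45.8 μg/mL (concentration scales inversely with clearance).

45.8 μg/mL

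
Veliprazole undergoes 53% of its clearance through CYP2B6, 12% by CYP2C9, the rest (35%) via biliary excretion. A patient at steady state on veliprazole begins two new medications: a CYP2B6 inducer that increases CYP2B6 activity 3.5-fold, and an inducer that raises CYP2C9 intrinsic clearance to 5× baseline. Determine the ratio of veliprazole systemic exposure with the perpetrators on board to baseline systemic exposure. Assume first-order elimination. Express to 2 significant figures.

0.36

The CYP2B6 pathway (53% of clearance) increases to 3.5× activity: 0.53 × 3.5 = 1.855.
The CYP2C9 pathway (12% of clearance) is boosted to 5× activity: 0.12 × 5 = 0.6.
The remaining 35% of clearance is unaffected.
Relative clearance = 1.855 + 0.6 + 0.35 = 2.805.
Because systemic exposure varies inversely with clearance, the combined effect is 1 / 2.805 = 0.36.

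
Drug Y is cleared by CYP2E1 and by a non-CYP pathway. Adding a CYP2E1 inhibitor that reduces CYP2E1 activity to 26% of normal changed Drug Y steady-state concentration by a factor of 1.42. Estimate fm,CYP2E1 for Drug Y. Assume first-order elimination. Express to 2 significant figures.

0.40

Let x = fm,CYP2E1. Because steady-state concentration ∝ 1/CL, relative clearance fell to 1/1.42 = 0.7042.
Only the CYP2E1 route changed, so 0.7042 = x·0.26 + (1 − x), giving x = 0.40.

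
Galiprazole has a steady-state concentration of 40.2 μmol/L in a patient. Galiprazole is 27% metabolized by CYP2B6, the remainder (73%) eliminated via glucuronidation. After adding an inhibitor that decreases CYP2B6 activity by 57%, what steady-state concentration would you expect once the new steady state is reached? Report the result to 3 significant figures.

47.5 μmol/L

The CYP2B6 pathway (27% of clearance) is reduced to 0.43× activity: 0.27 × 0.43 = 0.1161.
Non-CYP routes (73%) are unchanged.
Relative clearance = 0.1161 + 0.73 = 0.8461.
Steady-state concentration ∝ 1/CL, so new value = 40.2 / 0.8461 = 47.5 μmol/L.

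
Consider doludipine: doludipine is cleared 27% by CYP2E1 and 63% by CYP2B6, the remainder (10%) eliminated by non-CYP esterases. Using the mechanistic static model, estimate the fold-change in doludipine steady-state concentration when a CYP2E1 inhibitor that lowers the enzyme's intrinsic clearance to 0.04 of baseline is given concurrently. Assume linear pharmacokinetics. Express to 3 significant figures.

The CYP2E1 pathway (27% of clearance) is reduced to 0.04× activity: 0.27 × 0.04 = 0.0108.
CYP2B6 (63%) and the residual 10% are unaffected.
New clearance relative to baseline: 0.0108 + 0.63 + 0.1 = 0.7408.
Steady-state concentration is inversely proportional to clearance, so the fold-change is 1 / 0.7408 = 1.35.

1.35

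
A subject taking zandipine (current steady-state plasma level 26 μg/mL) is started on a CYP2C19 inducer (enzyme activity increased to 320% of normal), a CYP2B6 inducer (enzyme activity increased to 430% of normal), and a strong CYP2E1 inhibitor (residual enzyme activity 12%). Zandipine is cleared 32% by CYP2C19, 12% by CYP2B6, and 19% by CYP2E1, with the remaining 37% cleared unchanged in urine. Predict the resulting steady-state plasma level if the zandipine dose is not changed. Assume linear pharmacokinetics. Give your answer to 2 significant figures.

The CYP2C19 pathway (32% of clearance) increases to 3.2× activity: 0.32 × 3.2 = 1.024.
The CYP2B6 pathway (12% of clearance) is boosted to 4.3× activity: 0.12 × 4.3 = 0.516.
The CYP2E1 pathway (19% of clearance) falls to 0.12× activity: 0.19 × 0.12 = 0.0228.
The remaining 37% of clearance is unaffected.
New clearance relative to baseline: 1.024 + 0.516 + 0.0228 + 0.37 = 1.9328.
Dividing the baseline by the relative clearance: 26 / 1.9328 = 13 μg/mL.

13 μg/mL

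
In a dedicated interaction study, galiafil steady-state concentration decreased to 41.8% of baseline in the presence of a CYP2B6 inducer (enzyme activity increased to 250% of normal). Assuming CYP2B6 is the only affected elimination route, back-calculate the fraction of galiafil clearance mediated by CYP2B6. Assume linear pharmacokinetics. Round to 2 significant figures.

CL'/CL = 1 / 0.418 = 2.392
2.5·fm + (1 − fm) = 2.392
fm = (2.392 − 1) / (2.5 − 1) = 0.93

0.93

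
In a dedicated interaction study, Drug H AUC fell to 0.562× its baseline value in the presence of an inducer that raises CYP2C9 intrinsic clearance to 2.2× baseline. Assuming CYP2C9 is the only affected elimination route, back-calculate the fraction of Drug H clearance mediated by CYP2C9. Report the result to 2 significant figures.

Write x for the fraction cleared via CYP2C9. The observed AUC change means clearance rose to 1/0.562 = 1.779 of baseline.
Setting x·2.2 + (1 − x) = 1.779 and solving: x = (1.779 − 1)/(2.2 − 1) = 0.65.

0.65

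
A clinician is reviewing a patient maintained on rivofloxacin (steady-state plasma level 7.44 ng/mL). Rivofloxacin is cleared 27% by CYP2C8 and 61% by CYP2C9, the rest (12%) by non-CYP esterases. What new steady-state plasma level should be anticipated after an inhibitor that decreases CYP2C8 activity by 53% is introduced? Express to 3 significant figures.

The CYP2C8 pathway (27% of clearance) falls to 0.47× activity: 0.27 × 0.47 = 0.1269.
CYP2C9 (61%) and the residual 12% are unaffected.
Relative clearance = 0.1269 + 0.61 + 0.12 = 0.8569.
Steady-state plasma level ∝ 1/CL, so new value = 7.44 / 0.8569 = 8.68 ng/mL.

8.68 ng/mL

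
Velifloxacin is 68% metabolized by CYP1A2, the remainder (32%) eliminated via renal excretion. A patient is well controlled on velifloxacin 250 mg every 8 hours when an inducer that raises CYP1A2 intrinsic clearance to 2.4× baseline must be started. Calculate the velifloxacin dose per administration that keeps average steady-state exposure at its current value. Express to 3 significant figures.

The CYP1A2 pathway (68% of clearance) rises to 2.4× activity: 0.68 × 2.4 = 1.632.
The remaining 32% of clearance is unaffected.
Relative clearance = 1.632 + 0.32 = 1.952.
Exposure is unchanged when dose changes in proportion to clearance. New dose = 250 mg × 1.952 = 488 mg.

488 mg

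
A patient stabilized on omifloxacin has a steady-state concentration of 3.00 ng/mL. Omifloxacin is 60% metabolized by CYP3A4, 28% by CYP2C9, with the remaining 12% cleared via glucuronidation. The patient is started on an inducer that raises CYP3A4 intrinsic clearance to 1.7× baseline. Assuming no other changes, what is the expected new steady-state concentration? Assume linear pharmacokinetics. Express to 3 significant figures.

The CYP3A4 pathway (60% of clearance) rises to 1.7× activity: 0.6 × 1.7 = 1.02.
CYP2C9 (28%) and the residual 12% are unaffected.
Relative clearance = 1.02 + 0.28 + 0.12 = 1.42.
New steady-state concentration = baseline ÷ relative clearance = 3.00 / 1.42 = 2.11 ng/mL.

2.11 ng/mL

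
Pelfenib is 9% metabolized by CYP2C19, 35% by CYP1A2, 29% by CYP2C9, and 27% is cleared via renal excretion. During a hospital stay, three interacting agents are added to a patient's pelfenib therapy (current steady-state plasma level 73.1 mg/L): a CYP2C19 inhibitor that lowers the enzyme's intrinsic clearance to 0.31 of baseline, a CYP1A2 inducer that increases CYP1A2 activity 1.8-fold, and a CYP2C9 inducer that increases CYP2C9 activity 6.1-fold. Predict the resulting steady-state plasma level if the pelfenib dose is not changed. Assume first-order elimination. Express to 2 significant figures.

The CYP2C19 pathway (9% of clearance) falls to 0.31× activity: 0.09 × 0.31 = 0.0279.
The CYP1A2 pathway (35% of clearance) is boosted to 1.8× activity: 0.35 × 1.8 = 0.63.
The CYP2C9 pathway (29% of clearance) increases to 6.1× activity: 0.29 × 6.1 = 1.769.
Non-CYP routes (27%) are unchanged.
Relative clearance = 0.0279 + 0.63 + 1.769 + 0.27 = 2.6969.
New steady-state plasma level = 73.1 / 2.6969 = 27 mg/L (concentration scales inversely with clearance).

27 mg/L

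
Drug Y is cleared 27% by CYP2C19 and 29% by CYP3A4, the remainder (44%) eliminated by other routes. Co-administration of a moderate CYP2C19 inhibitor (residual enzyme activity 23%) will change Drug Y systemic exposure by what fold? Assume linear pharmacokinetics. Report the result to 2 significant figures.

The CYP2C19 pathway (27% of clearance) falls to 0.23× activity: 0.27 × 0.23 = 0.0621.
CYP3A4 (29%) and the residual 44% are unaffected.
Relative clearance = 0.0621 + 0.29 + 0.44 = 0.7921.
Since systemic exposure ∝ 1/CL, the ratio is 1 / 0.7921 = 1.3.

1.3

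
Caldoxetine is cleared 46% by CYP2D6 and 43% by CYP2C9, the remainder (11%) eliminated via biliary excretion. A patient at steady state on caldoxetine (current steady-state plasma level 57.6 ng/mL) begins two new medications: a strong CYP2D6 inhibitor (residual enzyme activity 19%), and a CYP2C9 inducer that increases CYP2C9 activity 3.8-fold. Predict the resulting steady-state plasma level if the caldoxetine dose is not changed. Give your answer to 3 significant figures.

31.5 ng/mL

The CYP2D6 pathway (46% of clearance) falls to 0.19× activity: 0.46 × 0.19 = 0.0874.
The CYP2C9 pathway (43% of clearance) rises to 3.8× activity: 0.43 × 3.8 = 1.634.
Non-CYP routes (11%) are unchanged.
Relative clearance = 0.0874 + 1.634 + 0.11 = 1.8314.
New steady-state plasma level = 57.6 / 1.8314 = 31.5 ng/mL (concentration scales inversely with clearance).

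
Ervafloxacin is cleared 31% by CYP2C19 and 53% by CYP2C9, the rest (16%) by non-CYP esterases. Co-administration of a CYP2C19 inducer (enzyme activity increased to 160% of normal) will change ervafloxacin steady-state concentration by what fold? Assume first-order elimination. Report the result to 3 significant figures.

CYP2C19: 0.31 × 1.6 = 0.496
CYP2C9: 0.53 (unchanged)
Other: 0.16 (unchanged)
CL_new/CL_old = 0.496 + 0.53 + 0.16 = 1.186.
Steady-state concentration ratio = CL_old/CL_new = 1 / 1.186 = 0.843.

0.843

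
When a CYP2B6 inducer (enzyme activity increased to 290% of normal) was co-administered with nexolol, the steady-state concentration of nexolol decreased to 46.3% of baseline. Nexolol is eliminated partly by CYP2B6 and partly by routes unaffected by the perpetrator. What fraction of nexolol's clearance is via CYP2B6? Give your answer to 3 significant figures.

Call the CYP2B6 fraction fm. After the interaction, CL_new/CL_old = fm × 2.9 + (1 − fm).
Steady-state concentration ratio = 1 / (new CL fraction), so new CL fraction = 1 / 0.463 = 2.16.
fm × 2.9 + 1 − fm = 2.16  ⇒  fm × (2.9 − 1) = 1.16  ⇒  fm = 0.610.

0.610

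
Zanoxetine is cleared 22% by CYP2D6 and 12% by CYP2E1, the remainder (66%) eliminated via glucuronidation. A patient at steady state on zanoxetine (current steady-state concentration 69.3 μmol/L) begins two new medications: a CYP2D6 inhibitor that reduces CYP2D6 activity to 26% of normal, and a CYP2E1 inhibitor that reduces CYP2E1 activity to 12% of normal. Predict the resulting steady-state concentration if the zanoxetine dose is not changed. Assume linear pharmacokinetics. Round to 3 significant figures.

The CYP2D6 pathway (22% of clearance) falls to 0.26× activity: 0.22 × 0.26 = 0.0572.
The CYP2E1 pathway (12% of clearance) is reduced to 0.12× activity: 0.12 × 0.12 = 0.0144.
The remaining 66% of clearance is unaffected.
New clearance relative to baseline: 0.0572 + 0.0144 + 0.66 = 0.7316.
Dividing the baseline by the relative clearance: 69.3 / 0.7316 = 94.7 μmol/L.

94.7 μmol/L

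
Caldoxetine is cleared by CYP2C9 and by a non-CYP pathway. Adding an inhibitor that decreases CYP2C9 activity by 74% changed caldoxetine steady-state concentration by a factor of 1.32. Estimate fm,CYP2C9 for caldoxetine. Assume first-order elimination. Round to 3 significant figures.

0.328

Write x for the fraction cleared via CYP2C9. The observed steady-state concentration change means clearance fell to 1/1.32 = 0.7576 of baseline.
Only the CYP2C9 route changed, so 0.7576 = x·0.26 + (1 − x), giving x = 0.328.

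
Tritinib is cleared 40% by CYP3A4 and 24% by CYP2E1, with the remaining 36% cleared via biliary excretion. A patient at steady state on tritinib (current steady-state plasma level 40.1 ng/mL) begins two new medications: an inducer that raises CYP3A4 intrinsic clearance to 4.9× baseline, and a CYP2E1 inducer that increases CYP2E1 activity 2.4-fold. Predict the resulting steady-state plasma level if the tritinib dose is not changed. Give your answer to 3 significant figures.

The CYP3A4 pathway (40% of clearance) is boosted to 4.9× activity: 0.4 × 4.9 = 1.96.
The CYP2E1 pathway (24% of clearance) is boosted to 2.4× activity: 0.24 × 2.4 = 0.576.
The remaining 36% of clearance is unaffected.
CL_new/CL_old = 1.96 + 0.576 + 0.36 = 2.896.
Dividing the baseline by the relative clearance: 40.1 / 2.896 = 13.8 ng/mL.

13.8 ng/mL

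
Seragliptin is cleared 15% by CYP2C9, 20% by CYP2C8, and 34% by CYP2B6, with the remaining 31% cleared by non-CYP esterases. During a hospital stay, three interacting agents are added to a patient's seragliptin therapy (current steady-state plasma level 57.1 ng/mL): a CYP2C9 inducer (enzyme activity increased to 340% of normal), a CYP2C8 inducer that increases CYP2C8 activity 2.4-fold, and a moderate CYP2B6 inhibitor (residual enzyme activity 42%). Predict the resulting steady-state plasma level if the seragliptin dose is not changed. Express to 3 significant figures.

The CYP2C9 pathway (15% of clearance) is boosted to 3.4× activity: 0.15 × 3.4 = 0.51.
The CYP2C8 pathway (20% of clearance) increases to 2.4× activity: 0.2 × 2.4 = 0.48.
The CYP2B6 pathway (34% of clearance) is reduced to 0.42× activity: 0.34 × 0.42 = 0.1428.
The remaining 31% of clearance is unaffected.
CL_new/CL_old = 0.51 + 0.48 + 0.1428 + 0.31 = 1.4428.
Dividing the baseline by the relative clearance: 57.1 / 1.4428 = 39.6 ng/mL.

39.6 ng/mL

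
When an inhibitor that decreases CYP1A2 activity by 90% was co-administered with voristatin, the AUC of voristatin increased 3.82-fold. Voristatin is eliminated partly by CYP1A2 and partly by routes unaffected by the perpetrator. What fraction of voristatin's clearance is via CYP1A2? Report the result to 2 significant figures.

Write x for the fraction cleared via CYP1A2. The observed AUC change means clearance fell to 1/3.82 = 0.2618 of baseline.
Setting x·0.1 + (1 − x) = 0.2618 and solving: x = (0.2618 − 1)/(0.1 − 1) = 0.82.

0.82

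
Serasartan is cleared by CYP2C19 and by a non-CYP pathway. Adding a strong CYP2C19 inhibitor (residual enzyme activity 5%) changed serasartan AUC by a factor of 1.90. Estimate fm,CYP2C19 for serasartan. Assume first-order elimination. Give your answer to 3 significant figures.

0.499

Let fm be the CYP2C19 fraction. New clearance relative to baseline = fm × 0.05 + (1 − fm).
AUC ratio = 1 / (new CL fraction), so new CL fraction = 1 / 1.90 = 0.5263.
fm × 0.05 + 1 − fm = 0.5263  ⇒  fm × (0.05 − 1) = −0.4737  ⇒  fm = 0.499.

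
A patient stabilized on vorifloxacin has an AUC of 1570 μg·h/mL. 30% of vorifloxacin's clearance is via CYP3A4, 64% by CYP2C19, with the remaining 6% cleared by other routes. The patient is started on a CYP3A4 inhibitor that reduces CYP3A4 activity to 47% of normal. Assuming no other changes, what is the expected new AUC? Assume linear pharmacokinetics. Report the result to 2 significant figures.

1.9 × 10³ μg·h/mL

The CYP3A4 pathway (30% of clearance) drops to 0.47× activity: 0.3 × 0.47 = 0.141.
CYP2C19 (64%) and the residual 6% are unaffected.
New clearance relative to baseline: 0.141 + 0.64 + 0.06 = 0.841.
AUC ∝ 1/CL, so new value = 1570 / 0.841 = 1.9 × 10³ μg·h/mL.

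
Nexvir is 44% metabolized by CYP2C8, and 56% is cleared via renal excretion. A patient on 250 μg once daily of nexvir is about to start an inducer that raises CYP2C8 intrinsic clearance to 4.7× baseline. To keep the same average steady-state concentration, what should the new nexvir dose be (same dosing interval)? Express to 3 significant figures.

The CYP2C8 pathway (44% of clearance) rises to 4.7× activity: 0.44 × 4.7 = 2.068.
Non-CYP routes (56%) are unchanged.
New clearance relative to baseline: 2.068 + 0.56 = 2.628.
Css,avg = (dose rate)/CL, so holding Css fixed requires dose ∝ CL: 250 × 2.628 = 657 μg.

657 μg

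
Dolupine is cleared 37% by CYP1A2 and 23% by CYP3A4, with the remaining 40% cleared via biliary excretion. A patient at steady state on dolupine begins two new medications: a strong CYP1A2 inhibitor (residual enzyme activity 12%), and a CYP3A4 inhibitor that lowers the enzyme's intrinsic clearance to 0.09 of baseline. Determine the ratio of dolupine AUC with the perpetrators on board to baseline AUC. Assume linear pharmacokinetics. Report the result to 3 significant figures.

The CYP1A2 pathway (37% of clearance) falls to 0.12× activity: 0.37 × 0.12 = 0.0444.
The CYP3A4 pathway (23% of clearance) falls to 0.09× activity: 0.23 × 0.09 = 0.0207.
The remaining 40% of clearance is unaffected.
New clearance relative to baseline: 0.0444 + 0.0207 + 0.4 = 0.4651.
Because AUC varies inversely with clearance, the combined effect is 1 / 0.4651 = 2.15.

2.15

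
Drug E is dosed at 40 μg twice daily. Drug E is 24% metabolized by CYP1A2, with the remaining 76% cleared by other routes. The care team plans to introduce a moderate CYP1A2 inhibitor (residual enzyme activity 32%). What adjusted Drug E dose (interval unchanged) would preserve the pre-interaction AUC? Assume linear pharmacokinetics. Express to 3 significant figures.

The CYP1A2 pathway (24% of clearance) falls to 0.32× activity: 0.24 × 0.32 = 0.0768.
The remaining 76% of clearance is unaffected.
Relative clearance = 0.0768 + 0.76 = 0.8368.
Css,avg = (dose rate)/CL, so holding Css fixed requires dose ∝ CL: 40 × 0.8368 = 33.5 μg.

33.5 μg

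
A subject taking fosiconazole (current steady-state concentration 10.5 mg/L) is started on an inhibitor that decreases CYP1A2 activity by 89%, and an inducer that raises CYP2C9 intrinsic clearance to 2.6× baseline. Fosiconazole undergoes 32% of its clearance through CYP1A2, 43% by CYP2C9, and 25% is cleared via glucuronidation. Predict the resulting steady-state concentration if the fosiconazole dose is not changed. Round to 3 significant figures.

CYP1A2: 0.32 × 0.11 = 0.0352
CYP2C9: 0.43 × 2.6 = 1.118
Other: 0.25 (unchanged)
New clearance relative to baseline: 0.0352 + 1.118 + 0.25 = 1.4032.
New steady-state concentration = 10.5 / 1.4032 = 7.48 mg/L (concentration scales inversely with clearance).

7.48 mg/L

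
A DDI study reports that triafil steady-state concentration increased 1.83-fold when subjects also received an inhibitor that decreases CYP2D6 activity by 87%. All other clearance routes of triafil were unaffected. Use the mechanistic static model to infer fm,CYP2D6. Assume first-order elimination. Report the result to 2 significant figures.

CL'/CL = 1 / 1.83 = 0.5464
0.13·fm + (1 − fm) = 0.5464
fm = (0.5464 − 1) / (0.13 − 1) = 0.52

0.52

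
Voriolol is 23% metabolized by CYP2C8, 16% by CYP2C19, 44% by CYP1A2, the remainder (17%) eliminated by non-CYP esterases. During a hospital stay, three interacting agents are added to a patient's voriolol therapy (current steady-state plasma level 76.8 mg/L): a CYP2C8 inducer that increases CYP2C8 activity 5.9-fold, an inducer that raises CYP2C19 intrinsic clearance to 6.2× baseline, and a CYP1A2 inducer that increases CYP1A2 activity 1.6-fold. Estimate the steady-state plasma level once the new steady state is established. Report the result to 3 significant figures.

The CYP2C8 pathway (23% of clearance) rises to 5.9× activity: 0.23 × 5.9 = 1.357.
The CYP2C19 pathway (16% of clearance) is boosted to 6.2× activity: 0.16 × 6.2 = 0.992.
The CYP1A2 pathway (44% of clearance) increases to 1.6× activity: 0.44 × 1.6 = 0.704.
Non-CYP routes (17%) are unchanged.
Relative clearance = 1.357 + 0.992 + 0.704 + 0.17 = 3.223.
Steady-state plasma level ∝ 1/CL: new value = 76.8 / 3.223 = 23.8 mg/L.

23.8 mg/L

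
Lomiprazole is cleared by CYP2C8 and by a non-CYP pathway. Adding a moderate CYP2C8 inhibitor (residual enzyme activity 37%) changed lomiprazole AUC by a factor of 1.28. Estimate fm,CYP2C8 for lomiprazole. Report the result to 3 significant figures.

Let x = fm,CYP2C8. Because AUC ∝ 1/CL, relative clearance fell to 1/1.28 = 0.7812.
Setting x·0.37 + (1 − x) = 0.7812 and solving: x = (0.7812 − 1)/(0.37 − 1) = 0.347.

0.347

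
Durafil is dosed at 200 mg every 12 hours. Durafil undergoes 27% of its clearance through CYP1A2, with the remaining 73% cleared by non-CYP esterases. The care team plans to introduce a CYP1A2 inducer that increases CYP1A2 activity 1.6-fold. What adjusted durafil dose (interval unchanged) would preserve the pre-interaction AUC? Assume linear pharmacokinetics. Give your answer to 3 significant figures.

232 mg

The CYP1A2 pathway (27% of clearance) increases to 1.6× activity: 0.27 × 1.6 = 0.432.
Non-CYP routes (73%) are unchanged.
Relative clearance = 0.432 + 0.73 = 1.162.
Exposure is unchanged when dose changes in proportion to clearance. New dose = 200 mg × 1.162 = 232 mg.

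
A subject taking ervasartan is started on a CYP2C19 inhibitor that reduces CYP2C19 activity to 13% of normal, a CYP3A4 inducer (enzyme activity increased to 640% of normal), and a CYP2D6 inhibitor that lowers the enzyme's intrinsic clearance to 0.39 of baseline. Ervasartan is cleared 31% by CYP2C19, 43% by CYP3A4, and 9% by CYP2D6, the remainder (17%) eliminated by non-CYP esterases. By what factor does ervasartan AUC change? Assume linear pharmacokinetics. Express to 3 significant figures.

The CYP2C19 pathway (31% of clearance) drops to 0.13× activity: 0.31 × 0.13 = 0.0403.
The CYP3A4 pathway (43% of clearance) rises to 6.4× activity: 0.43 × 6.4 = 2.752.
The CYP2D6 pathway (9% of clearance) falls to 0.39× activity: 0.09 × 0.39 = 0.0351.
Non-CYP routes (17%) are unchanged.
New clearance relative to baseline: 0.0403 + 2.752 + 0.0351 + 0.17 = 2.9974.
Net AUC ratio = 1 / 2.9974 = 0.334.

0.334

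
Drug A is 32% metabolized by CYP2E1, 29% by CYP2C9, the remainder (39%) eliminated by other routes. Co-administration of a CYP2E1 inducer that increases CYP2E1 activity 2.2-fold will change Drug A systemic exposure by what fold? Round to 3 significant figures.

0.723

The CYP2E1 pathway (32% of clearance) rises to 2.2× activity: 0.32 × 2.2 = 0.704.
CYP2C9 (29%) and the residual 39% are unaffected.
CL_new/CL_old = 0.704 + 0.29 + 0.39 = 1.384.
Since systemic exposure ∝ 1/CL, the ratio is 1 / 1.384 = 0.723.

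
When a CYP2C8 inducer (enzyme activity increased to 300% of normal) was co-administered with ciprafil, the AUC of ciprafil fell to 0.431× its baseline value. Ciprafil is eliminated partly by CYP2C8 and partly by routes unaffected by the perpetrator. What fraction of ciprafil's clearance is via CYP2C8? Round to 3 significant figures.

Write x for the fraction cleared via CYP2C8. The observed AUC change means clearance rose to 1/0.431 = 2.32 of baseline.
Only the CYP2C8 route changed, so 2.32 = x·3 + (1 − x), giving x = 0.660.

0.660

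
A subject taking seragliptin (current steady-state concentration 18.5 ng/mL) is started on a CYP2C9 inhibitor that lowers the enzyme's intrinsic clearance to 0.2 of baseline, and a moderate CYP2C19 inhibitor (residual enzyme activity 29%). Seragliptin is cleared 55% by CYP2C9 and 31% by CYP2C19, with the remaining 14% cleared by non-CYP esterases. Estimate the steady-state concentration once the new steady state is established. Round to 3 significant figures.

The CYP2C9 pathway (55% of clearance) falls to 0.2× activity: 0.55 × 0.2 = 0.11.
The CYP2C19 pathway (31% of clearance) is reduced to 0.29× activity: 0.31 × 0.29 = 0.0899.
The remaining 14% of clearance is unaffected.
CL_new/CL_old = 0.11 + 0.0899 + 0.14 = 0.3399.
New steady-state concentration = 18.5 / 0.3399 = 54.4 ng/mL (concentration scales inversely with clearance).

54.4 ng/mL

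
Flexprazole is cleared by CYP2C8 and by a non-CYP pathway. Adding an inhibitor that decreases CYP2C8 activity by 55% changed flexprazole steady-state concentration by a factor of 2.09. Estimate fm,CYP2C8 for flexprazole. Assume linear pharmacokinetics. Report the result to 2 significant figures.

Write x for the fraction cleared via CYP2C8. The observed steady-state concentration change means clearance fell to 1/2.09 = 0.4785 of baseline.
Setting x·0.45 + (1 − x) = 0.4785 and solving: x = (0.4785 − 1)/(0.45 − 1) = 0.95.

0.95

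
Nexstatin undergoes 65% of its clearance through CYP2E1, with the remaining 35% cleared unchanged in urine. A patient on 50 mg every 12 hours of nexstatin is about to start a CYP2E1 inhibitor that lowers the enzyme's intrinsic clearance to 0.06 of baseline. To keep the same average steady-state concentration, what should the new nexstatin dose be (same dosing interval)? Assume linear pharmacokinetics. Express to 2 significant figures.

CYP2E1: 0.65 × 0.06 = 0.039
Other: 0.35 (unchanged)
Relative clearance = 0.039 + 0.35 = 0.389.
To maintain the same steady-state level, dose must scale with clearance: new dose = 50 × 0.389 = 19 mg.

19 mg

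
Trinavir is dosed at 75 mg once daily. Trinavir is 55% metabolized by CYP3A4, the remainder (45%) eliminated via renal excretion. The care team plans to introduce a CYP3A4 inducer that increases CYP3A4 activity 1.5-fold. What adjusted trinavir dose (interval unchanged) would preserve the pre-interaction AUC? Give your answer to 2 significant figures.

The CYP3A4 pathway (55% of clearance) is boosted to 1.5× activity: 0.55 × 1.5 = 0.825.
The remaining 45% of clearance is unaffected.
CL_new/CL_old = 0.825 + 0.45 = 1.275.
Css,avg = (dose rate)/CL, so holding Css fixed requires dose ∝ CL: 75 × 1.275 = 96 mg.

96 mg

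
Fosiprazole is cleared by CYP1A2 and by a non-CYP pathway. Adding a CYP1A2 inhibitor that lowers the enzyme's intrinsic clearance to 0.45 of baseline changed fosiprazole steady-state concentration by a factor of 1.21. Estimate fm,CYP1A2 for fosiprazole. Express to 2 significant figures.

0.32

CL'/CL = 1 / 1.21 = 0.8264
0.45·fm + (1 − fm) = 0.8264
fm = (0.8264 − 1) / (0.45 − 1) = 0.32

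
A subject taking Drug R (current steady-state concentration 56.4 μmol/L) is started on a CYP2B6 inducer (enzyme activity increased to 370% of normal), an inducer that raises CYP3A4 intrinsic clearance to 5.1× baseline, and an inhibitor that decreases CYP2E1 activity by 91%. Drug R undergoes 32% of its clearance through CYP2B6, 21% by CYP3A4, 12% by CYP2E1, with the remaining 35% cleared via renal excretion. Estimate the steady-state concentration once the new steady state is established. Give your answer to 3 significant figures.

The CYP2B6 pathway (32% of clearance) rises to 3.7× activity: 0.32 × 3.7 = 1.184.
The CYP3A4 pathway (21% of clearance) is boosted to 5.1× activity: 0.21 × 5.1 = 1.071.
The CYP2E1 pathway (12% of clearance) falls to 0.09× activity: 0.12 × 0.09 = 0.0108.
The remaining 35% of clearance is unaffected.
New clearance relative to baseline: 1.184 + 1.071 + 0.0108 + 0.35 = 2.6158.
New steady-state concentration = 56.4 / 2.6158 = 21.6 μmol/L (concentration scales inversely with clearance).

21.6 μmol/L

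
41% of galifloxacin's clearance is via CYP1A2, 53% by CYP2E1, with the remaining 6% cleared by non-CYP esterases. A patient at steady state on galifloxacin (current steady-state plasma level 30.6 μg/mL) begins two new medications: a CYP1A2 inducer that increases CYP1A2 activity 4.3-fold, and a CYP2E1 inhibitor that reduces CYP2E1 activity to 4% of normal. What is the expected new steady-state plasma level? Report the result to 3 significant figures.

The CYP1A2 pathway (41% of clearance) is boosted to 4.3× activity: 0.41 × 4.3 = 1.763.
The CYP2E1 pathway (53% of clearance) drops to 0.04× activity: 0.53 × 0.04 = 0.0212.
The remaining 6% of clearance is unaffected.
CL_new/CL_old = 1.763 + 0.0212 + 0.06 = 1.8442.
New steady-state plasma level = 30.6 / 1.8442 = 16.6 μg/mL (concentration scales inversely with clearance).

16.6 μg/mL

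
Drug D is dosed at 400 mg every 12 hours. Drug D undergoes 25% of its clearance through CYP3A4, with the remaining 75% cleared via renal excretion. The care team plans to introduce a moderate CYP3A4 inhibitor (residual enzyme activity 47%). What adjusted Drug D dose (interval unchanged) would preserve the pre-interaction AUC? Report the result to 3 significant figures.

The CYP3A4 pathway (25% of clearance) falls to 0.47× activity: 0.25 × 0.47 = 0.1175.
The remaining 75% of clearance is unaffected.
New clearance relative to baseline: 0.1175 + 0.75 = 0.8675.
To maintain the same steady-state level, dose must scale with clearance: new dose = 400 × 0.8675 = 347 mg.

347 mg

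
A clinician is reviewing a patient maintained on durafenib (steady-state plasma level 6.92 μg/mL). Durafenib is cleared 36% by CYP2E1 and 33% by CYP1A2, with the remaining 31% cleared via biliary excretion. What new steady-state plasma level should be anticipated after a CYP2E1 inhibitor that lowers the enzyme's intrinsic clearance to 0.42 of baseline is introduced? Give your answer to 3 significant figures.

The CYP2E1 pathway (36% of clearance) falls to 0.42× activity: 0.36 × 0.42 = 0.1512.
CYP1A2 (33%) and the residual 31% are unaffected.
CL_new/CL_old = 0.1512 + 0.33 + 0.31 = 0.7912.
New steady-state plasma level = baseline ÷ relative clearance = 6.92 / 0.7912 = 8.75 μg/mL.

8.75 μg/mL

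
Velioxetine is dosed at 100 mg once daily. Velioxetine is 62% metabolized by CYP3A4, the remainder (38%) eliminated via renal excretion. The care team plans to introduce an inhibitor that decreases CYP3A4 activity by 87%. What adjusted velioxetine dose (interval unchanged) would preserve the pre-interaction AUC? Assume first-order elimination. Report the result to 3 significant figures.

CYP3A4: 0.62 × 0.13 = 0.0806
Other: 0.38 (unchanged)
Relative clearance = 0.0806 + 0.38 = 0.4606.
Css,avg = (dose rate)/CL, so holding Css fixed requires dose ∝ CL: 100 × 0.4606 = 46.1 mg.

46.1 mg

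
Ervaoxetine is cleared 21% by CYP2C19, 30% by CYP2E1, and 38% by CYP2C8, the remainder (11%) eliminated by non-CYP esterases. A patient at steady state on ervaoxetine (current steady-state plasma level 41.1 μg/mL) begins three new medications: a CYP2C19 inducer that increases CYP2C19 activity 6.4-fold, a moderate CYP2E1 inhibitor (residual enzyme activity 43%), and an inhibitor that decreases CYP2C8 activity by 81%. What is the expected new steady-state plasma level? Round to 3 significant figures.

The CYP2C19 pathway (21% of clearance) is boosted to 6.4× activity: 0.21 × 6.4 = 1.344.
The CYP2E1 pathway (30% of clearance) falls to 0.43× activity: 0.3 × 0.43 = 0.129.
The CYP2C8 pathway (38% of clearance) is reduced to 0.19× activity: 0.38 × 0.19 = 0.0722.
The remaining 11% of clearance is unaffected.
Relative clearance = 1.344 + 0.129 + 0.0722 + 0.11 = 1.6552.
Steady-state plasma level ∝ 1/CL: new value = 41.1 / 1.6552 = 24.8 μg/mL.

24.8 μg/mL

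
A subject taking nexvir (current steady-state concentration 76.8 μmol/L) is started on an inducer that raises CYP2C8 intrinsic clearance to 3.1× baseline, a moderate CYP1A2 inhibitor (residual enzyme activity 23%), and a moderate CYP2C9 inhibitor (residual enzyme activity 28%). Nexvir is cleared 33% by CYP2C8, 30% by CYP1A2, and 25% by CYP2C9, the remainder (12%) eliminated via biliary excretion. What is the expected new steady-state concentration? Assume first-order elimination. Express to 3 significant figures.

59.9 μmol/L

CYP2C8: 0.33 × 3.1 = 1.023
CYP1A2: 0.3 × 0.23 = 0.069
CYP2C9: 0.25 × 0.28 = 0.07
Other: 0.12 (unchanged)
Relative clearance = 1.023 + 0.069 + 0.07 + 0.12 = 1.282.
New steady-state concentration = 76.8 / 1.282 = 59.9 μmol/L (concentration scales inversely with clearance).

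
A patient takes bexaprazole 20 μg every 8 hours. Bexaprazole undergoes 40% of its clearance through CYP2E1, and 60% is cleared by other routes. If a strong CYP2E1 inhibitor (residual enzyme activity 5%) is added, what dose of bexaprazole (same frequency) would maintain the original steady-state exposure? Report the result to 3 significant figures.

12.4 μg

CYP2E1: 0.4 × 0.05 = 0.02
Other: 0.6 (unchanged)
Relative clearance = 0.02 + 0.6 = 0.62.
Css,avg = (dose rate)/CL, so holding Css fixed requires dose ∝ CL: 20 × 0.62 = 12.4 μg.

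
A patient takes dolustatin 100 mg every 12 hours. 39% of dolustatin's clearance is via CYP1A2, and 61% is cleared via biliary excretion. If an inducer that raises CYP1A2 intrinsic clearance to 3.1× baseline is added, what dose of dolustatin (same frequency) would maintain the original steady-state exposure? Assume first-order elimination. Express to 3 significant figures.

182 mg

The CYP1A2 pathway (39% of clearance) is boosted to 3.1× activity: 0.39 × 3.1 = 1.209.
The remaining 61% of clearance is unaffected.
CL_new/CL_old = 1.209 + 0.61 = 1.819.
To maintain the same steady-state level, dose must scale with clearance: new dose = 100 × 1.819 = 182 mg.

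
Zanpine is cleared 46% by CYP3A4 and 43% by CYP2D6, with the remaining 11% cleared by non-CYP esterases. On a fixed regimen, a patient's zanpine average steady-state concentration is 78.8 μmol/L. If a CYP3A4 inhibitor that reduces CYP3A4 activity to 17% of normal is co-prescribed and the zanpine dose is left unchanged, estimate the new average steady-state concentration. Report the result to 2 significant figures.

The CYP3A4 pathway (46% of clearance) is reduced to 0.17× activity: 0.46 × 0.17 = 0.0782.
CYP2D6 (43%) and the residual 11% are unaffected.
Relative clearance = 0.0782 + 0.43 + 0.11 = 0.6182.
With dosing unchanged, average steady-state concentration scales as 1/CL: 78.8 / 0.6182 = 1.3 × 10² μmol/L.

1.3 × 10² μmol/L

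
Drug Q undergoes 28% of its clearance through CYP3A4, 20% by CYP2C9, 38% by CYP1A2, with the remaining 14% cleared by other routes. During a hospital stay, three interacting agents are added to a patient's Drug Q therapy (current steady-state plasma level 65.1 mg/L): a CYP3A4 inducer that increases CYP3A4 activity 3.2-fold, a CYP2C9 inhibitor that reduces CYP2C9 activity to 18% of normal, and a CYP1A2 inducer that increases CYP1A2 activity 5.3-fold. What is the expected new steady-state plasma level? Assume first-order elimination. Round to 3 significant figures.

The CYP3A4 pathway (28% of clearance) is boosted to 3.2× activity: 0.28 × 3.2 = 0.896.
The CYP2C9 pathway (20% of clearance) falls to 0.18× activity: 0.2 × 0.18 = 0.036.
The CYP1A2 pathway (38% of clearance) rises to 5.3× activity: 0.38 × 5.3 = 2.014.
Non-CYP routes (14%) are unchanged.
New clearance relative to baseline: 0.896 + 0.036 + 2.014 + 0.14 = 3.086.
Steady-state plasma level ∝ 1/CL: new value = 65.1 / 3.086 = 21.1 mg/L.

21.1 mg/L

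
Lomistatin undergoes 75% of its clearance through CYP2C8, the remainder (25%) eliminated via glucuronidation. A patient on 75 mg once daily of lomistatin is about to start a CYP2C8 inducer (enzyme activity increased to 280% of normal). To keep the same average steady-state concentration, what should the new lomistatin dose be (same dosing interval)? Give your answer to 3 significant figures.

176 mg

CYP2C8: 0.75 × 2.8 = 2.1
Other: 0.25 (unchanged)
New clearance relative to baseline: 2.1 + 0.25 = 2.35.
Css,avg = (dose rate)/CL, so holding Css fixed requires dose ∝ CL: 75 × 2.35 = 176 mg.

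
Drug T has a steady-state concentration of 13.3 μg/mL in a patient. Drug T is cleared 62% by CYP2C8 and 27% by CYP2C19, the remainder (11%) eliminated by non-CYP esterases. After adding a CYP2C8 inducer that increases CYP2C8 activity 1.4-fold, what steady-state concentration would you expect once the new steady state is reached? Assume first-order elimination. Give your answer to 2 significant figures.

The CYP2C8 pathway (62% of clearance) increases to 1.4× activity: 0.62 × 1.4 = 0.868.
CYP2C19 (27%) and the residual 11% are unaffected.
CL_new/CL_old = 0.868 + 0.27 + 0.11 = 1.248.
With dosing unchanged, steady-state concentration scales as 1/CL: 13.3 / 1.248 = 11 μg/mL.

11 μg/mL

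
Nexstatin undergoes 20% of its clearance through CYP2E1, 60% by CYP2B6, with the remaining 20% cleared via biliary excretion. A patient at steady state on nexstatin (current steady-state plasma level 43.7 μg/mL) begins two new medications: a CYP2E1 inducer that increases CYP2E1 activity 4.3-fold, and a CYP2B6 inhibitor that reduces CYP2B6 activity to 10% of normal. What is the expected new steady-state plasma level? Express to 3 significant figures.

CYP2E1: 0.2 × 4.3 = 0.86
CYP2B6: 0.6 × 0.1 = 0.06
Other: 0.2 (unchanged)
CL_new/CL_old = 0.86 + 0.06 + 0.2 = 1.12.
Dividing the baseline by the relative clearance: 43.7 / 1.12 = 39.0 μg/mL.

39.0 μg/mL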